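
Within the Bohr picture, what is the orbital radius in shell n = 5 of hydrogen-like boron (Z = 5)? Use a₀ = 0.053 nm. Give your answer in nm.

r_n = n²a₀/Z = 5² × 0.053 / 5
    = 25 × 0.053 / 5 = 0.27 nm

0.27 nm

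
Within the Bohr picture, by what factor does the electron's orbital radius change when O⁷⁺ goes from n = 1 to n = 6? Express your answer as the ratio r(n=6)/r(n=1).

r ∝ Z^-1 · n^2; with Z fixed, r ∝ n^2.
r(n=6)/r(n=1) = (6/1)^2 = 36

36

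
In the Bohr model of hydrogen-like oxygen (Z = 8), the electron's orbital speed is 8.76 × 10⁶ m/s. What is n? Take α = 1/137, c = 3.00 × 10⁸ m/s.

2

v_n = Zαc/n ⇒ n = Zαc/v = 8 × 0.00730 × 3.00 × 10⁸ / 8.76 × 10⁶ ≈ 2.00
n = 2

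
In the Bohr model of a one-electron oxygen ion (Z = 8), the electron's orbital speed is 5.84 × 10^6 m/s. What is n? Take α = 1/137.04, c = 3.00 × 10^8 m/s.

v_n = Zαc/n ⇒ n = Zαc/v = 8 × 0.00730 × 3.00 × 10^8 / 5.84 × 10^6 ≈ 3.00
n = 3

3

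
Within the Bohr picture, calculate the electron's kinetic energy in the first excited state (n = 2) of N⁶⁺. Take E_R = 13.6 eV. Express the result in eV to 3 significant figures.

For a Coulomb orbit the virial theorem gives K = −E_n.
E_n = −E_R·Z²/n², so K = E_R·Z²/n² = 13.6 × 7²/2² = 167 eV

167 eV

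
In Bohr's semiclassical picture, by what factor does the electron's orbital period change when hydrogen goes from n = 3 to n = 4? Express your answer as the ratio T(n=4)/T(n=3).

T ∝ Z^-2 · n^3; with Z fixed, T ∝ n^3.
T(n=4)/T(n=3) = (4/3)^3 = 64/27

64/27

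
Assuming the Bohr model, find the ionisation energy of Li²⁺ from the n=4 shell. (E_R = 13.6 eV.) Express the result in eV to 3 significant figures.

E_n = −E_R·Z²/n² = −13.6 × 3²/4² eV = -7.65 eV
Ionisation energy = −E_n = 7.65 eV

7.65 eV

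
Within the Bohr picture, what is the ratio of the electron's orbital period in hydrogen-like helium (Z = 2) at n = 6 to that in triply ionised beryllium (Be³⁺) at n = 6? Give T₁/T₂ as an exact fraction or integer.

T ∝ Z^-2 · n^3
T₁/T₂ = (2/4)^-2 · (6/6)^3 = 4

4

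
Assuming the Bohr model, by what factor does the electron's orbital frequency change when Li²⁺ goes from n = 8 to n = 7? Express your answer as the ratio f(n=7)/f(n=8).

f ∝ Z^2 · n^-3; with Z fixed, f ∝ n^-3.
f(n=7)/f(n=8) = (7/8)^-3 = 512/343

512/343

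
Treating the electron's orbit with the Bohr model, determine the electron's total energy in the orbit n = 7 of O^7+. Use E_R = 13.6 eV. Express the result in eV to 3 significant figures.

E_n = −E_R·Z²/n² = −13.6 × 8²/7² = -17.8 eV

-17.8 eV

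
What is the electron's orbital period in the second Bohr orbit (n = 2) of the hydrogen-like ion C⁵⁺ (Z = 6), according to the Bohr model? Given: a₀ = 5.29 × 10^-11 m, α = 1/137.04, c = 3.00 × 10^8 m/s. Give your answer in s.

3.37 × 10^-17 s

r = n²a₀/Z = 2²·5.29 × 10^-11/6 = 3.53 × 10^-11 m
v = Zαc/n = 6·0.00730·3.00 × 10^8/2 = 6.57 × 10^6 m/s
T = 2πr/v = 3.37 × 10^-17 s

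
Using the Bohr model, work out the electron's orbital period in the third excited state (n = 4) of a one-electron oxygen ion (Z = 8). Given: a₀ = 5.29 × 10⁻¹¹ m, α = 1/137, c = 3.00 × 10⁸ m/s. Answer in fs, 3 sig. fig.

0.152 fs

r = n²a₀/Z = 4²·5.29 × 10⁻¹¹/8 = 1.06 × 10⁻¹⁰ m
v = Zαc/n = 8·0.00730·3.00 × 10⁸/4 = 4.38 × 10⁶ m/s
T = 2πr/v = 1.52 × 10⁻¹⁶ s = 0.152 fs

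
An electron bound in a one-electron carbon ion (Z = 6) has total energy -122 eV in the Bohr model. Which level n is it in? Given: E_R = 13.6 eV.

E_n = −E_R Z²/n² ⇒ n² = E_R Z²/(−E_n) = 13.6 × 6² / 122 ≈ 4.01
n = 2

2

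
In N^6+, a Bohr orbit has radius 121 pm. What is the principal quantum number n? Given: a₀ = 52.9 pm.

r_n = n²a₀/Z ⇒ n² = rZ/a₀ = 121 × 7 / 52.9 ≈ 16.01
n = 4

4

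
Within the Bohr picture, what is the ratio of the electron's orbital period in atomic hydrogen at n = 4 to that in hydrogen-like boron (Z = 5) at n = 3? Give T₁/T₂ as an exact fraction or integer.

1600/27

T ∝ Z^-2 · n^3
T₁/T₂ = (1/5)^-2 · (4/3)^3 = 1600/27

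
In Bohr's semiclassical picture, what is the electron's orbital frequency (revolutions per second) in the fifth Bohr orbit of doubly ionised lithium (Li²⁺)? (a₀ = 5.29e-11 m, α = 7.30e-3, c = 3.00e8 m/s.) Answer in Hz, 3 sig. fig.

4.74e14 Hz

r = n²a₀/Z = 4.41e-10 m, v = Zαc/n = 1.31e6 m/s
f = v/(2πr) = 4.74e14 Hz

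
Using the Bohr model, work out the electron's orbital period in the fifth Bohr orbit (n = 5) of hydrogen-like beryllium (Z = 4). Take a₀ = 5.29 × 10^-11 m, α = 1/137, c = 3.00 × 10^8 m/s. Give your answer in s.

r = n²a₀/Z = 5²·5.29 × 10^-11/4 = 3.31 × 10^-10 m
v = Zαc/n = 4·0.00730·3.00 × 10^8/5 = 1.75 × 10^6 m/s
T = 2πr/v = 1.19 × 10^-15 s

1.19 × 10^-15 s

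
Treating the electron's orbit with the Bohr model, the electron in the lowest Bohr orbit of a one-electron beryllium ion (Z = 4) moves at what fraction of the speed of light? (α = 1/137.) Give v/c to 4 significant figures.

v_n = Zαc/n, so v/c = Zα/n = 4 × 0.007299 / 1 = 0.02920

0.02920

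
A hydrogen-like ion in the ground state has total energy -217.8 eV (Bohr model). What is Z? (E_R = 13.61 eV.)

4

E_n = −E_R Z²/n² ⇒ Z² = −E_n n²/E_R = 217.8 × 1² / 13.61 ≈ 16.00
Z = 4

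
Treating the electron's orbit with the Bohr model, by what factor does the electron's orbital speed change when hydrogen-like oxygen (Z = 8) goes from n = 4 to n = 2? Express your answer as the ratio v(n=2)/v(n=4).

2

v ∝ Z^1 · n^-1; with Z fixed, v ∝ n^-1.
v(n=2)/v(n=4) = (2/4)^-1 = 2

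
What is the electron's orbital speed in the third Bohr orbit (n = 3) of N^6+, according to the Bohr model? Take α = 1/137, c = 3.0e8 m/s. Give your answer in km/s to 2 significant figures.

v_n = Zαc/n = 7 × 0.0073 × 3.0e8 / 3
    = 5100 km/s

5100 km/s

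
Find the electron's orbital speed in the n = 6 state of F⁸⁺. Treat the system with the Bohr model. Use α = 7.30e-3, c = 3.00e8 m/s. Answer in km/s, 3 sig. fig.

3280 km/s

v_n = Zαc/n = 9 × 0.00730 × 3.00e8 / 6
    = 3280 km/s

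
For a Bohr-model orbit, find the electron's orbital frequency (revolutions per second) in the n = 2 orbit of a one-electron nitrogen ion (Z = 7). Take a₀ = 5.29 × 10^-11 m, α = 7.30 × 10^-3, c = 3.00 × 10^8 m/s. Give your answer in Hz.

r = n²a₀/Z = 3.02 × 10^-11 m, v = Zαc/n = 7.67 × 10^6 m/s
f = v/(2πr) = 4.04 × 10^16 Hz

4.04 × 10^16 Hz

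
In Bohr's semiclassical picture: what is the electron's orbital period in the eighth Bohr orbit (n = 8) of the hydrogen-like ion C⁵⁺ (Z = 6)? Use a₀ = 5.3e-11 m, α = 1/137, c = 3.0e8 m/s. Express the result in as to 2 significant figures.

r = n²a₀/Z = 8²·5.3e-11/6 = 5.7e-10 m
v = Zαc/n = 6·0.0073·3.0e8/8 = 1.6e6 m/s
T = 2πr/v = 2.2e-15 s = 2200 as

2200 as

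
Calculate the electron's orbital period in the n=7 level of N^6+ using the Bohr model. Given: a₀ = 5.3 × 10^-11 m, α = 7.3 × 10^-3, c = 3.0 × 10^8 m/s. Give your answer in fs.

r = n²a₀/Z = 7²·5.3 × 10^-11/7 = 3.7 × 10^-10 m
v = Zαc/n = 7·0.0073·3.0 × 10^8/7 = 2.2 × 10^6 m/s
T = 2πr/v = 1.1 × 10^-15 s = 1.1 fs

1.1 fs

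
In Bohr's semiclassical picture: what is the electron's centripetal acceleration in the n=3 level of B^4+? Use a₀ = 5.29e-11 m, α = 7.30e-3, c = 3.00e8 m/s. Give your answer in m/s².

1.40e23 m/s²

r = n²a₀/Z = 9.52e-11 m, v = Zαc/n = 3.65e6 m/s
a = v²/r = (3.65e6)² / 9.52e-11 = 1.40e23 m/s²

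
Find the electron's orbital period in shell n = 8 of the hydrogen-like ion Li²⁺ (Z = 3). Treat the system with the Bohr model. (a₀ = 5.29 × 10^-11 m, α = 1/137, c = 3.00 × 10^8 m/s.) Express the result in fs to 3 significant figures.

r = n²a₀/Z = 8²·5.29 × 10^-11/3 = 1.13 × 10^-9 m
v = Zαc/n = 3·0.00730·3.00 × 10^8/8 = 8.21 × 10^5 m/s
T = 2πr/v = 8.63 × 10^-15 s = 8.63 fs

8.63 fs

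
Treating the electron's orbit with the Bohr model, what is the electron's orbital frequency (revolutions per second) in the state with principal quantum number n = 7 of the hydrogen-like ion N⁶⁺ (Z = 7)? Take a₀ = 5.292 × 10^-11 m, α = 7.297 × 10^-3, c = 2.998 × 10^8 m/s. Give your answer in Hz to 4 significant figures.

9.399 × 10^14 Hz

r = n²a₀/Z = 3.704 × 10^-10 m, v = Zαc/n = 2.188 × 10^6 m/s
f = v/(2πr) = 9.399 × 10^14 Hz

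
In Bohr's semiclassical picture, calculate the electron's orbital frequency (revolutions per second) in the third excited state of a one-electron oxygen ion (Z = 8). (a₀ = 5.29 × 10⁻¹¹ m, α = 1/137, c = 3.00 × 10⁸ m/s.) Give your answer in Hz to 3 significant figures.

6.59 × 10¹⁵ Hz

r = n²a₀/Z = 1.06 × 10⁻¹⁰ m, v = Zαc/n = 4.38 × 10⁶ m/s
f = v/(2πr) = 6.59 × 10¹⁵ Hz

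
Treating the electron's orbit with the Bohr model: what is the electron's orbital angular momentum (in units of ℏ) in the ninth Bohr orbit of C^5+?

L_n = nℏ, so L/ℏ = n = 9.

9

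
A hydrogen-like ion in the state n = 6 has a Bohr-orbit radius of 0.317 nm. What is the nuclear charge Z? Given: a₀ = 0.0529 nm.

r_n = n²a₀/Z ⇒ Z = n²a₀/r = 6² × 0.0529 / 0.317 ≈ 6.01
Z = 6

6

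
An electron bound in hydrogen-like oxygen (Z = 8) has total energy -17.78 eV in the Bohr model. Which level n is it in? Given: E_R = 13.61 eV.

E_n = −E_R Z²/n² ⇒ n² = E_R Z²/(−E_n) = 13.61 × 8² / 17.78 ≈ 48.99
n = 7

7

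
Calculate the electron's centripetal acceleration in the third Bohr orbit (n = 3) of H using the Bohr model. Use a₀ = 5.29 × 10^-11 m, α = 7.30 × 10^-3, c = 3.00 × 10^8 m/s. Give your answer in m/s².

r = n²a₀/Z = 4.76 × 10^-10 m, v = Zαc/n = 7.30 × 10^5 m/s
a = v²/r = (7.30 × 10^5)² / 4.76 × 10^-10 = 1.12 × 10^21 m/s²

1.12 × 10^21 m/s²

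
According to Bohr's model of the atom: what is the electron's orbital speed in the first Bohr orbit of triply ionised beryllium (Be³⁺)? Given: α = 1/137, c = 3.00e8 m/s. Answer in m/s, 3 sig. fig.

v_n = Zαc/n = 4 × 0.00730 × 3.00e8 / 1
    = 8.76e6 m/s

8.76e6 m/s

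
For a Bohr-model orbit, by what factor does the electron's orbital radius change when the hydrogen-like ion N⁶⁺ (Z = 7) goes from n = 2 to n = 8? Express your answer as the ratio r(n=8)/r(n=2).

r ∝ Z^-1 · n^2; with Z fixed, r ∝ n^2.
r(n=8)/r(n=2) = (8/2)^2 = 16

16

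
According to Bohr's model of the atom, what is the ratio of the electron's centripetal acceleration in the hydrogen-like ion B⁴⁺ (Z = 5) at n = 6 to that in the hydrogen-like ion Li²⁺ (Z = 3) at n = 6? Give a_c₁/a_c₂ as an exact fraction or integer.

a_c ∝ Z^3 · n^-4
a_c₁/a_c₂ = (5/3)^3 · (6/6)^-4 = 125/27

125/27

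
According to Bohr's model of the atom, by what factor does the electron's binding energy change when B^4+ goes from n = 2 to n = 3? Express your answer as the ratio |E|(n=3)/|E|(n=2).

4/9

|E| ∝ Z^2 · n^-2; with Z fixed, |E| ∝ n^-2.
|E|(n=3)/|E|(n=2) = (3/2)^-2 = 4/9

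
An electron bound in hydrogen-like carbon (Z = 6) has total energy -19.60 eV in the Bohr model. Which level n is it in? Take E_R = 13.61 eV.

E_n = −E_R Z²/n² ⇒ n² = E_R Z²/(−E_n) = 13.61 × 6² / 19.60 ≈ 25.00
n = 5

5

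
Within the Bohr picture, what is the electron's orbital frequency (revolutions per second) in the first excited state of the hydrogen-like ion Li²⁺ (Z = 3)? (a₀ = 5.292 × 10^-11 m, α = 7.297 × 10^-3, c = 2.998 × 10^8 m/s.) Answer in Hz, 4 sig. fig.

r = n²a₀/Z = 7.056 × 10^-11 m, v = Zαc/n = 3.281 × 10^6 m/s
f = v/(2πr) = 7.402 × 10^15 Hz

7.402 × 10^15 Hz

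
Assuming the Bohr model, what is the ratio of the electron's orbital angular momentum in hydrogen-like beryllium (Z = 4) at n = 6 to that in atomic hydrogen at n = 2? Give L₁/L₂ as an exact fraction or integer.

3

L = nℏ is independent of Z.
L₁/L₂ = n₁/n₂ = 6/2 = 3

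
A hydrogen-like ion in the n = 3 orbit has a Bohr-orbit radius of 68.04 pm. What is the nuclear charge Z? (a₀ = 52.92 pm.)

r_n = n²a₀/Z ⇒ Z = n²a₀/r = 3² × 52.92 / 68.04 ≈ 7.00
Z = 7

7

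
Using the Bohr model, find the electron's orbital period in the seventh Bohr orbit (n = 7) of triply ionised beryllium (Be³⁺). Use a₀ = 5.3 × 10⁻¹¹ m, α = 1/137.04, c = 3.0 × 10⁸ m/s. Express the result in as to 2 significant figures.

r = n²a₀/Z = 7²·5.3 × 10⁻¹¹/4 = 6.5 × 10⁻¹⁰ m
v = Zαc/n = 4·0.0073·3.0 × 10⁸/7 = 1.3 × 10⁶ m/s
T = 2πr/v = 3.3 × 10⁻¹⁵ s = 3300 as

3300 as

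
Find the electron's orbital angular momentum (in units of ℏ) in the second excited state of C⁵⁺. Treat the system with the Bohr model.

3

L_n = nℏ, so L/ℏ = n = 3.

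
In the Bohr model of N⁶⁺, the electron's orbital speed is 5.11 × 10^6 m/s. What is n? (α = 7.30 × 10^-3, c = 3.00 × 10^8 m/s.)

3

v_n = Zαc/n ⇒ n = Zαc/v = 7 × 0.00730 × 3.00 × 10^8 / 5.11 × 10^6 ≈ 3.00
n = 3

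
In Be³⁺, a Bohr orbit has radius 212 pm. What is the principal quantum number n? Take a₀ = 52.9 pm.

4

r_n = n²a₀/Z ⇒ n² = rZ/a₀ = 212 × 4 / 52.9 ≈ 16.03
n = 4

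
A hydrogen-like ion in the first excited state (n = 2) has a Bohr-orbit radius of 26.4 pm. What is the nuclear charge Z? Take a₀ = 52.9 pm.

8

r_n = n²a₀/Z ⇒ Z = n²a₀/r = 2² × 52.9 / 26.4 ≈ 8.02
Z = 8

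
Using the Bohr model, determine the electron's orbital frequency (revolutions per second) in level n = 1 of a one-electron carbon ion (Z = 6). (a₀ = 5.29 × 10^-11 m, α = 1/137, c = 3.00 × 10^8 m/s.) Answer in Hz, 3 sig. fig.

r = n²a₀/Z = 8.82 × 10^-12 m, v = Zαc/n = 1.31 × 10^7 m/s
f = v/(2πr) = 2.37 × 10^17 Hz

2.37 × 10^17 Hz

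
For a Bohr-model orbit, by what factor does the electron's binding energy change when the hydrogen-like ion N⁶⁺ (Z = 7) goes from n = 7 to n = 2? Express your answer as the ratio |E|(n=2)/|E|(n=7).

|E| ∝ Z^2 · n^-2; with Z fixed, |E| ∝ n^-2.
|E|(n=2)/|E|(n=7) = (2/7)^-2 = 49/4

49/4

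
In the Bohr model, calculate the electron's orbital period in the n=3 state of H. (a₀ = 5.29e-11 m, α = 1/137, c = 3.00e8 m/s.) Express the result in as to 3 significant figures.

r = n²a₀/Z = 3²·5.29e-11/1 = 4.76e-10 m
v = Zαc/n = 1·0.00730·3.00e8/3 = 7.30e5 m/s
T = 2πr/v = 4.10e-15 s = 4100 as

4100 as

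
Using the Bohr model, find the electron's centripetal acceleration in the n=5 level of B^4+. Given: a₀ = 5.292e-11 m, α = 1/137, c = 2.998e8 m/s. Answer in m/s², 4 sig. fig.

1.810e22 m/s²

r = n²a₀/Z = 2.646e-10 m, v = Zαc/n = 2.188e6 m/s
a = v²/r = (2.188e6)² / 2.646e-10 = 1.810e22 m/s²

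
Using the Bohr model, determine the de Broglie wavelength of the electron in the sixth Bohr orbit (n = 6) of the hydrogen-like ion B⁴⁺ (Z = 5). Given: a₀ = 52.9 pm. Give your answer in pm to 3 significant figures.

The Bohr quantisation condition is nλ = 2πr_n.
r_n = n²a₀/Z = 381 pm
λ = 2πr_n/n = 2π·381/6 = 399 pm

399 pm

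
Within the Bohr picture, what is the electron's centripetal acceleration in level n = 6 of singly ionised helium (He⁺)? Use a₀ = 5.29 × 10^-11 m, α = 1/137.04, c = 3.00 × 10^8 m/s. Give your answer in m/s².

r = n²a₀/Z = 9.52 × 10^-10 m, v = Zαc/n = 7.30 × 10^5 m/s
a = v²/r = (7.30 × 10^5)² / 9.52 × 10^-10 = 5.59 × 10^20 m/s²

5.59 × 10^20 m/s²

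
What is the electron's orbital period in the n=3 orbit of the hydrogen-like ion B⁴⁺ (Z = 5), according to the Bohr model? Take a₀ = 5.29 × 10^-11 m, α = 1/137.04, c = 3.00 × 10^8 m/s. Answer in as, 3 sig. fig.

164 as

r = n²a₀/Z = 3²·5.29 × 10^-11/5 = 9.52 × 10^-11 m
v = Zαc/n = 5·0.00730·3.00 × 10^8/3 = 3.65 × 10^6 m/s
T = 2πr/v = 1.64 × 10^-16 s = 164 as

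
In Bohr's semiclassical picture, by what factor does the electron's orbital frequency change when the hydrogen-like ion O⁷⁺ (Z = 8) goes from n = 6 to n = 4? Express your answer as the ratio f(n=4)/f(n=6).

f ∝ Z^2 · n^-3; with Z fixed, f ∝ n^-3.
f(n=4)/f(n=6) = (4/6)^-3 = 27/8

27/8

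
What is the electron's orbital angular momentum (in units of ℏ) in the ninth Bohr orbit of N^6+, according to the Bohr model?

L_n = nℏ, so L/ℏ = n = 9.

9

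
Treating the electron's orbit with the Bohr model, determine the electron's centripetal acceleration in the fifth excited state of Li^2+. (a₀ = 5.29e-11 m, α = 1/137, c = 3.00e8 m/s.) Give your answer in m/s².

r = n²a₀/Z = 6.35e-10 m, v = Zαc/n = 1.09e6 m/s
a = v²/r = (1.09e6)² / 6.35e-10 = 1.89e21 m/s²

1.89e21 m/s²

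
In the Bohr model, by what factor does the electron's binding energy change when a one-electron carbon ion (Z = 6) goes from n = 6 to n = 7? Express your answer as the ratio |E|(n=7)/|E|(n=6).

|E| ∝ Z^2 · n^-2; with Z fixed, |E| ∝ n^-2.
|E|(n=7)/|E|(n=6) = (7/6)^-2 = 36/49

36/49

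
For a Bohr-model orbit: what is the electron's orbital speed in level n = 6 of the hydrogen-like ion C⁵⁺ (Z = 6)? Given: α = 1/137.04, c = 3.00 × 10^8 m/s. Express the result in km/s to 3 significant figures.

2190 km/s

v_n = Zαc/n = 6 × 0.00730 × 3.00 × 10^8 / 6
    = 2190 km/s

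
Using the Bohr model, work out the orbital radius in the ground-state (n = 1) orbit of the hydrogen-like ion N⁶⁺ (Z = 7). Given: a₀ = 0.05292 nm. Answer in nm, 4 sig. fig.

r_n = n²a₀/Z = 1² × 0.05292 / 7
    = 1 × 0.05292 / 7 = 0.007560 nm

0.007560 nm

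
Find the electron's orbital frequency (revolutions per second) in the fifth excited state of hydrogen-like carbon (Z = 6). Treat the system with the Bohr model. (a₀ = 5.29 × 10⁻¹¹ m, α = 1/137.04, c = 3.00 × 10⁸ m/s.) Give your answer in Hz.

1.10 × 10¹⁵ Hz

r = n²a₀/Z = 3.17 × 10⁻¹⁰ m, v = Zαc/n = 2.19 × 10⁶ m/s
f = v/(2πr) = 1.10 × 10¹⁵ Hz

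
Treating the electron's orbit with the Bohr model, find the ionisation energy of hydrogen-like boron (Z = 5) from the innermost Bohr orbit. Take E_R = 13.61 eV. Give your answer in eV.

340.2 eV

E_n = −E_R·Z²/n² = −13.61 × 5²/1² eV = -340.2 eV
Ionisation energy = −E_n = 340.2 eV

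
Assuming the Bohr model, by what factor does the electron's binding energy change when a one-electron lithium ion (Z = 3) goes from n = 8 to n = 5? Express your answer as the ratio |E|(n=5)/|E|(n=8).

64/25

|E| ∝ Z^2 · n^-2; with Z fixed, |E| ∝ n^-2.
|E|(n=5)/|E|(n=8) = (5/8)^-2 = 64/25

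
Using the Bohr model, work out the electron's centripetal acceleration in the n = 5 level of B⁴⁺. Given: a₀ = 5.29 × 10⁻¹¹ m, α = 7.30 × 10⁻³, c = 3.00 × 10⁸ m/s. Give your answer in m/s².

r = n²a₀/Z = 2.64 × 10⁻¹⁰ m, v = Zαc/n = 2.19 × 10⁶ m/s
a = v²/r = (2.19 × 10⁶)² / 2.64 × 10⁻¹⁰ = 1.81 × 10²² m/s²

1.81 × 10²² m/s²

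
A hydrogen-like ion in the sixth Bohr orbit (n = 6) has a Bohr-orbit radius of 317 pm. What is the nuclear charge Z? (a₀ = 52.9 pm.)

r_n = n²a₀/Z ⇒ Z = n²a₀/r = 6² × 52.9 / 317 ≈ 6.01
Z = 6

6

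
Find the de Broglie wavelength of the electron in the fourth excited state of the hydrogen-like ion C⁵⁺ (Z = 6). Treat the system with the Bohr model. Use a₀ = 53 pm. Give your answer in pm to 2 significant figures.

280 pm

The Bohr quantisation condition is nλ = 2πr_n.
r_n = n²a₀/Z = 220 pm
λ = 2πr_n/n = 2π·220/5 = 280 pm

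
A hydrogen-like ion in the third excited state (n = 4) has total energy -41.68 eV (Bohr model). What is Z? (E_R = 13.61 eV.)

7

E_n = −E_R Z²/n² ⇒ Z² = −E_n n²/E_R = 41.68 × 4² / 13.61 ≈ 49.00
Z = 7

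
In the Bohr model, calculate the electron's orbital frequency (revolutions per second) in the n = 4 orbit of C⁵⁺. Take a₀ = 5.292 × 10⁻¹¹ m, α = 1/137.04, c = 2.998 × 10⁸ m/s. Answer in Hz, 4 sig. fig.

3.701 × 10¹⁵ Hz

r = n²a₀/Z = 1.411 × 10⁻¹⁰ m, v = Zαc/n = 3.282 × 10⁶ m/s
f = v/(2πr) = 3.701 × 10¹⁵ Hz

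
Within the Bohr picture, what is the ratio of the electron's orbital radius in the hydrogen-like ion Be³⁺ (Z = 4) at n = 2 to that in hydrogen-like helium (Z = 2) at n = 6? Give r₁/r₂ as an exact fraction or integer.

1/18

r ∝ Z^-1 · n^2
r₁/r₂ = (4/2)^-1 · (2/6)^2 = 1/18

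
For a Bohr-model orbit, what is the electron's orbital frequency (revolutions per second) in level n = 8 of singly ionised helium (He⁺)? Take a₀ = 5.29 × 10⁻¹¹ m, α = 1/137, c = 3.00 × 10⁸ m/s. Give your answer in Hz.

5.15 × 10¹³ Hz

r = n²a₀/Z = 1.69 × 10⁻⁹ m, v = Zαc/n = 5.47 × 10⁵ m/s
f = v/(2πr) = 5.15 × 10¹³ Hz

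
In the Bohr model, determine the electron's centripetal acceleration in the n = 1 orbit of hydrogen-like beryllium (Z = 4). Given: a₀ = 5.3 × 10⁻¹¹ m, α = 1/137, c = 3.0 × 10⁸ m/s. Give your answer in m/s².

r = n²a₀/Z = 1.3 × 10⁻¹¹ m, v = Zαc/n = 8.8 × 10⁶ m/s
a = v²/r = (8.8 × 10⁶)² / 1.3 × 10⁻¹¹ = 5.8 × 10²⁴ m/s²

5.8 × 10²⁴ m/s²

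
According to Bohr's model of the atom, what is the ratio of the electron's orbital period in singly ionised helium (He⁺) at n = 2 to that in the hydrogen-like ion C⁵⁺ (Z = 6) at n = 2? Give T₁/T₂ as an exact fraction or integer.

9

T ∝ Z^-2 · n^3
T₁/T₂ = (2/6)^-2 · (2/2)^3 = 9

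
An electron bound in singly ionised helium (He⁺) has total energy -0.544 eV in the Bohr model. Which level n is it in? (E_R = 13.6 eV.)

E_n = −E_R Z²/n² ⇒ n² = E_R Z²/(−E_n) = 13.6 × 2² / 0.544 ≈ 100.00
n = 10

10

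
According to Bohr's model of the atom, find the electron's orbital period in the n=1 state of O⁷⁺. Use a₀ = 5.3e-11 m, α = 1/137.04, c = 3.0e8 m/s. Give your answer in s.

r = n²a₀/Z = 1²·5.3e-11/8 = 6.6e-12 m
v = Zαc/n = 8·0.0073·3.0e8/1 = 1.8e7 m/s
T = 2πr/v = 2.4e-18 s

2.4e-18 s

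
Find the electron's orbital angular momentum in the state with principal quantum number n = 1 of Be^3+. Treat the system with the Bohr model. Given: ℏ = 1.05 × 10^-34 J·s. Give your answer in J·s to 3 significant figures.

1.05 × 10^-34 J·s

L_n = nℏ = 1 × 1.05 × 10^-34 = 1.05 × 10^-34 J·s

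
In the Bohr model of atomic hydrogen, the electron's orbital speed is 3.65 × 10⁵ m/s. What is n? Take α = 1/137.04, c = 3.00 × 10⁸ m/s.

6

v_n = Zαc/n ⇒ n = Zαc/v = 1 × 0.00730 × 3.00 × 10⁸ / 3.65 × 10⁵ ≈ 6.00
n = 6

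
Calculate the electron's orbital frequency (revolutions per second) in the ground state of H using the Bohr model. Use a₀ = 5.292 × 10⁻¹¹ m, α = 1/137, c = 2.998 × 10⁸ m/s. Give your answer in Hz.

r = n²a₀/Z = 5.292 × 10⁻¹¹ m, v = Zαc/n = 2.188 × 10⁶ m/s
f = v/(2πr) = 6.581 × 10¹⁵ Hz

6.581 × 10¹⁵ Hz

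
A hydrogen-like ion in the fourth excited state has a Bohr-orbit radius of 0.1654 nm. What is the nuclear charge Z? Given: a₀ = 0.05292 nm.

r_n = n²a₀/Z ⇒ Z = n²a₀/r = 5² × 0.05292 / 0.1654 ≈ 8.00
Z = 8

8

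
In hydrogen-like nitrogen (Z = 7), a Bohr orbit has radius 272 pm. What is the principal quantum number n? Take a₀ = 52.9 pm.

r_n = n²a₀/Z ⇒ n² = rZ/a₀ = 272 × 7 / 52.9 ≈ 35.99
n = 6

6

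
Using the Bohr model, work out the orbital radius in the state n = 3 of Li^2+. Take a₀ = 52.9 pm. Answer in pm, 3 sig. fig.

r_n = n²a₀/Z = 3² × 52.9 / 3
    = 9 × 52.9 / 3 = 159 pm

159 pm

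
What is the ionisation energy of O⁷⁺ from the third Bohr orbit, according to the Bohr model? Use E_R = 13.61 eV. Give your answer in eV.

E_n = −E_R·Z²/n² = −13.61 × 8²/3² eV = -96.78 eV
Ionisation energy = −E_n = 96.78 eV

96.78 eV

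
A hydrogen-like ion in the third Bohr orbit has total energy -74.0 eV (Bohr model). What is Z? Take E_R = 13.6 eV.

7

E_n = −E_R Z²/n² ⇒ Z² = −E_n n²/E_R = 74.0 × 3² / 13.6 ≈ 48.97
Z = 7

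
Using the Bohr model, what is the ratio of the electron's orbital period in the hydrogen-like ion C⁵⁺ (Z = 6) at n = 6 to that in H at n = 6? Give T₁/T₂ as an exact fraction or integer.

T ∝ Z^-2 · n^3
T₁/T₂ = (6/1)^-2 · (6/6)^3 = 1/36

1/36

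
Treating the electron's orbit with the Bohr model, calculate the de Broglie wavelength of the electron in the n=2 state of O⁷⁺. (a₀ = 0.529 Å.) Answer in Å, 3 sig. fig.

0.831 Å

The Bohr quantisation condition is nλ = 2πr_n.
r_n = n²a₀/Z = 0.265 Å
λ = 2πr_n/n = 2π·0.265/2 = 0.831 Å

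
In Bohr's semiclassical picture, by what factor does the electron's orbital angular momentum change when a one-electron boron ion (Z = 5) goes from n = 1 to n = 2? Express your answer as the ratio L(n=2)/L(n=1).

2

L = nℏ depends only on n, so L ∝ n.
L(n=2)/L(n=1) = (2/1)^1 = 2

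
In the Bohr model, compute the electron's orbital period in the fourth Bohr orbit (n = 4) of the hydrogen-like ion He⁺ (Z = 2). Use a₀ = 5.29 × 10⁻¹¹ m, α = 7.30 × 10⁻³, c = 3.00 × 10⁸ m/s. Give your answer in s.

r = n²a₀/Z = 4²·5.29 × 10⁻¹¹/2 = 4.23 × 10⁻¹⁰ m
v = Zαc/n = 2·0.00730·3.00 × 10⁸/4 = 1.09 × 10⁶ m/s
T = 2πr/v = 2.43 × 10⁻¹⁵ s

2.43 × 10⁻¹⁵ s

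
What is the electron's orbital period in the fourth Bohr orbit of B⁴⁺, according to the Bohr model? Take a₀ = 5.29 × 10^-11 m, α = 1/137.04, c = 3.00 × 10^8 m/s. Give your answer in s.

3.89 × 10^-16 s

r = n²a₀/Z = 4²·5.29 × 10^-11/5 = 1.69 × 10^-10 m
v = Zαc/n = 5·0.00730·3.00 × 10^8/4 = 2.74 × 10^6 m/s
T = 2πr/v = 3.89 × 10^-16 s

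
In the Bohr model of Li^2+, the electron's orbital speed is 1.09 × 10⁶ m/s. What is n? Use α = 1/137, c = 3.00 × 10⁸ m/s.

v_n = Zαc/n ⇒ n = Zαc/v = 3 × 0.00730 × 3.00 × 10⁸ / 1.09 × 10⁶ ≈ 6.03
n = 6

6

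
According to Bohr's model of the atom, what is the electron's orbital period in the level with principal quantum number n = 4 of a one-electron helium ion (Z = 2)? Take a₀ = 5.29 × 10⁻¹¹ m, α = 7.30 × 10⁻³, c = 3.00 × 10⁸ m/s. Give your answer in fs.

2.43 fs

r = n²a₀/Z = 4²·5.29 × 10⁻¹¹/2 = 4.23 × 10⁻¹⁰ m
v = Zαc/n = 2·0.00730·3.00 × 10⁸/4 = 1.09 × 10⁶ m/s
T = 2πr/v = 2.43 × 10⁻¹⁵ s = 2.43 fs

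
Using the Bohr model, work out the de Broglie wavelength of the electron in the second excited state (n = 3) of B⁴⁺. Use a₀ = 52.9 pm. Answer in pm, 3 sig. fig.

199 pm

The Bohr quantisation condition is nλ = 2πr_n.
r_n = n²a₀/Z = 95.2 pm
λ = 2πr_n/n = 2π·95.2/3 = 199 pm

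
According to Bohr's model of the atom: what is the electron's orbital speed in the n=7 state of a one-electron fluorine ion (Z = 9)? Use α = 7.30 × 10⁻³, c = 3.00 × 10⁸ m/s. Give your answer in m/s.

v_n = Zαc/n = 9 × 0.00730 × 3.00 × 10⁸ / 7
    = 2.82 × 10⁶ m/s

2.82 × 10⁶ m/s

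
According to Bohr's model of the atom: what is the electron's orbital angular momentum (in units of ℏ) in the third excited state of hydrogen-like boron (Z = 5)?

4

L_n = nℏ, so L/ℏ = n = 4.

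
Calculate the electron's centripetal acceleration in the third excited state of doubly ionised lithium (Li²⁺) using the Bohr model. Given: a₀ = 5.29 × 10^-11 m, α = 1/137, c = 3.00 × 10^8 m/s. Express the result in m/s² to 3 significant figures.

9.56 × 10^21 m/s²

r = n²a₀/Z = 2.82 × 10^-10 m, v = Zαc/n = 1.64 × 10^6 m/s
a = v²/r = (1.64 × 10^6)² / 2.82 × 10^-10 = 9.56 × 10^21 m/s²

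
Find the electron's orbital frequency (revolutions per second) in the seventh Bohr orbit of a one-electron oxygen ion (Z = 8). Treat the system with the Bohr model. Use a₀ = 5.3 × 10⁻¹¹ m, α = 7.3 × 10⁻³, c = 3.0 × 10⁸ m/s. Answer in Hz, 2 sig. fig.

r = n²a₀/Z = 3.2 × 10⁻¹⁰ m, v = Zαc/n = 2.5 × 10⁶ m/s
f = v/(2πr) = 1.2 × 10¹⁵ Hz

1.2 × 10¹⁵ Hz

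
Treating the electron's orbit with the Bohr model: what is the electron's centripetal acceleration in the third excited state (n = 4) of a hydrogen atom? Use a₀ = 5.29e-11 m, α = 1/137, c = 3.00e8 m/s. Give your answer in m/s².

3.54e20 m/s²

r = n²a₀/Z = 8.46e-10 m, v = Zαc/n = 5.47e5 m/s
a = v²/r = (5.47e5)² / 8.46e-10 = 3.54e20 m/s²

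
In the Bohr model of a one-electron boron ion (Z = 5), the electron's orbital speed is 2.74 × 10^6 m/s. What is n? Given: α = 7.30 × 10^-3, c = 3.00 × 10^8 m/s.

4

v_n = Zαc/n ⇒ n = Zαc/v = 5 × 0.00730 × 3.00 × 10^8 / 2.74 × 10^6 ≈ 4.00
n = 4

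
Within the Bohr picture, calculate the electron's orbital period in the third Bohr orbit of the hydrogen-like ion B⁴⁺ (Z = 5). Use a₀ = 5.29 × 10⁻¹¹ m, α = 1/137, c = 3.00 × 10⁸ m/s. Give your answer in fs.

r = n²a₀/Z = 3²·5.29 × 10⁻¹¹/5 = 9.52 × 10⁻¹¹ m
v = Zαc/n = 5·0.00730·3.00 × 10⁸/3 = 3.65 × 10⁶ m/s
T = 2πr/v = 1.64 × 10⁻¹⁶ s = 0.164 fs

0.164 fs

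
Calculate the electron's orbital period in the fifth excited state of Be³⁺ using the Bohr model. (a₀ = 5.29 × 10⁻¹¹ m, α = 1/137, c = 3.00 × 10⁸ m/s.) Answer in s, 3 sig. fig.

2.05 × 10⁻¹⁵ s

r = n²a₀/Z = 6²·5.29 × 10⁻¹¹/4 = 4.76 × 10⁻¹⁰ m
v = Zαc/n = 4·0.00730·3.00 × 10⁸/6 = 1.46 × 10⁶ m/s
T = 2πr/v = 2.05 × 10⁻¹⁵ s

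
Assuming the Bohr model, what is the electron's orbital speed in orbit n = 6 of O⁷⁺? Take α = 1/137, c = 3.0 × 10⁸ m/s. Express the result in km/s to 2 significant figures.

v_n = Zαc/n = 8 × 0.0073 × 3.0 × 10⁸ / 6
    = 2900 km/s

2900 km/s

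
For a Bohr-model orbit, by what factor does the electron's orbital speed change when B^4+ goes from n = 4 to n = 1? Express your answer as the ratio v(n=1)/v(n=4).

4

v ∝ Z^1 · n^-1; with Z fixed, v ∝ n^-1.
v(n=1)/v(n=4) = (1/4)^-1 = 4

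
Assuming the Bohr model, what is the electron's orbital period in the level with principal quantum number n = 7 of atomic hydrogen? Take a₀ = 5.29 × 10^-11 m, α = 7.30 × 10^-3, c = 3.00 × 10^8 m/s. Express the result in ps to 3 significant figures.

0.0521 ps

r = n²a₀/Z = 7²·5.29 × 10^-11/1 = 2.59 × 10^-9 m
v = Zαc/n = 1·0.00730·3.00 × 10^8/7 = 3.13 × 10^5 m/s
T = 2πr/v = 5.21 × 10^-14 s = 0.0521 ps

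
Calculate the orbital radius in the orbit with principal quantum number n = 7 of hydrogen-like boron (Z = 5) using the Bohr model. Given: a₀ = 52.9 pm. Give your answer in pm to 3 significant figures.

r_n = n²a₀/Z = 7² × 52.9 / 5
    = 49 × 52.9 / 5 = 518 pm

518 pm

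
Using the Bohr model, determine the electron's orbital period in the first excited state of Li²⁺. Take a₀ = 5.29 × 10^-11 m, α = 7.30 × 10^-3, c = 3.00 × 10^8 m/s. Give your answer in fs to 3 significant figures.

r = n²a₀/Z = 2²·5.29 × 10^-11/3 = 7.05 × 10^-11 m
v = Zαc/n = 3·0.00730·3.00 × 10^8/2 = 3.29 × 10^6 m/s
T = 2πr/v = 1.35 × 10^-16 s = 0.135 fs

0.135 fs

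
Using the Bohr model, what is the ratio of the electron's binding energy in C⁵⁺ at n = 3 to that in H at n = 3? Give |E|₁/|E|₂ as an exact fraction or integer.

36

|E| ∝ Z^2 · n^-2
|E|₁/|E|₂ = (6/1)^2 · (3/3)^-2 = 36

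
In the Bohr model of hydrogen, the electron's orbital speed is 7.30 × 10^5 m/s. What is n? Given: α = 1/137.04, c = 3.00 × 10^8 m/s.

3

v_n = Zαc/n ⇒ n = Zαc/v = 1 × 0.00730 × 3.00 × 10^8 / 7.30 × 10^5 ≈ 3.00
n = 3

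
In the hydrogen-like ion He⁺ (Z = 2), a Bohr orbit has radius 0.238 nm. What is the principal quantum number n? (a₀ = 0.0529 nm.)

r_n = n²a₀/Z ⇒ n² = rZ/a₀ = 0.238 × 2 / 0.0529 ≈ 9.00
n = 3

3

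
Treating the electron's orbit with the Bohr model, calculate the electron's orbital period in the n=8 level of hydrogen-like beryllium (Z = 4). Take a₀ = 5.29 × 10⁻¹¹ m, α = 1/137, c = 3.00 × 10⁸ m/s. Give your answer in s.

4.86 × 10⁻¹⁵ s

r = n²a₀/Z = 8²·5.29 × 10⁻¹¹/4 = 8.46 × 10⁻¹⁰ m
v = Zαc/n = 4·0.00730·3.00 × 10⁸/8 = 1.09 × 10⁶ m/s
T = 2πr/v = 4.86 × 10⁻¹⁵ s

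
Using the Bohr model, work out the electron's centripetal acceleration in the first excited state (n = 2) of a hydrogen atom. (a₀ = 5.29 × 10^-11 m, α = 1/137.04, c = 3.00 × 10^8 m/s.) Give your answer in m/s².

5.66 × 10^21 m/s²

r = n²a₀/Z = 2.12 × 10^-10 m, v = Zαc/n = 1.09 × 10^6 m/s
a = v²/r = (1.09 × 10^6)² / 2.12 × 10^-10 = 5.66 × 10^21 m/s²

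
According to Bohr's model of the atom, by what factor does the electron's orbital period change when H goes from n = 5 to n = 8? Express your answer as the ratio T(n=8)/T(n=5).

512/125

T ∝ Z^-2 · n^3; with Z fixed, T ∝ n^3.
T(n=8)/T(n=5) = (8/5)^3 = 512/125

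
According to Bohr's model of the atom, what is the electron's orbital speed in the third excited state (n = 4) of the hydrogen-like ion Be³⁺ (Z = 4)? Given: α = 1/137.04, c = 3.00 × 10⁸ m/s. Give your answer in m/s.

v_n = Zαc/n = 4 × 0.00730 × 3.00 × 10⁸ / 4
    = 2.19 × 10⁶ m/s

2.19 × 10⁶ m/s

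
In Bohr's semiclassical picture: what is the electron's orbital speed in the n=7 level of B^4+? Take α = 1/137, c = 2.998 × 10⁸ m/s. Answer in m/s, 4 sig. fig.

1.563 × 10⁶ m/s

v_n = Zαc/n = 5 × 0.007299 × 2.998 × 10⁸ / 7
    = 1.563 × 10⁶ m/s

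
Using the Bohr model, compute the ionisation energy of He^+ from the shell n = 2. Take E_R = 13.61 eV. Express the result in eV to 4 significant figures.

13.61 eV

E_n = −E_R·Z²/n² = −13.61 × 2²/2² eV = -13.61 eV
Ionisation energy = −E_n = 13.61 eV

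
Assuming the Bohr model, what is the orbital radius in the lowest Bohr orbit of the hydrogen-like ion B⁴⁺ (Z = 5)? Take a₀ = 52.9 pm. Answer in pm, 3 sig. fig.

r_n = n²a₀/Z = 1² × 52.9 / 5
    = 1 × 52.9 / 5 = 10.6 pm

10.6 pm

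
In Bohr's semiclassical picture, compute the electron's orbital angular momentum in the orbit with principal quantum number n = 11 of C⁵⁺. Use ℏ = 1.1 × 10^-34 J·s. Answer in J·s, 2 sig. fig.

L_n = nℏ = 11 × 1.1 × 10^-34 = 1.2 × 10^-33 J·s

1.2 × 10^-33 J·s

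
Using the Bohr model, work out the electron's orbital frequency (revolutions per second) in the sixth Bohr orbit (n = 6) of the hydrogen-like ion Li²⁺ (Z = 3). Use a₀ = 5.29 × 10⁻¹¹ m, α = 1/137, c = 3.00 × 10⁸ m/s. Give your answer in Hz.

r = n²a₀/Z = 6.35 × 10⁻¹⁰ m, v = Zαc/n = 1.09 × 10⁶ m/s
f = v/(2πr) = 2.75 × 10¹⁴ Hz

2.75 × 10¹⁴ Hz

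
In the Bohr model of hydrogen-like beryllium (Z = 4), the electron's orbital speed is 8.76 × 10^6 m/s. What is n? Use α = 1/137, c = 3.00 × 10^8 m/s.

1

v_n = Zαc/n ⇒ n = Zαc/v = 4 × 0.00730 × 3.00 × 10^8 / 8.76 × 10^6 ≈ 1.00
n = 1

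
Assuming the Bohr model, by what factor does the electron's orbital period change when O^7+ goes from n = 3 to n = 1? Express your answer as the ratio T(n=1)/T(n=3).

1/27

T ∝ Z^-2 · n^3; with Z fixed, T ∝ n^3.
T(n=1)/T(n=3) = (1/3)^3 = 1/27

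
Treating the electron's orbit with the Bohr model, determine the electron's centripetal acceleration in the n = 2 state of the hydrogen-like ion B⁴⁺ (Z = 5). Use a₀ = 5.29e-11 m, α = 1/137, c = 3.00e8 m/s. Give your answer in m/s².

r = n²a₀/Z = 4.23e-11 m, v = Zαc/n = 5.47e6 m/s
a = v²/r = (5.47e6)² / 4.23e-11 = 7.08e23 m/s²

7.08e23 m/s²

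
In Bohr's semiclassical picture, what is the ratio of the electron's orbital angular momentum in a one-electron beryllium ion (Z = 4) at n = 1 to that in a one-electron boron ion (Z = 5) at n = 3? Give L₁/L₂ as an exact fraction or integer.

1/3

L = nℏ is independent of Z.
L₁/L₂ = n₁/n₂ = 1/3 = 1/3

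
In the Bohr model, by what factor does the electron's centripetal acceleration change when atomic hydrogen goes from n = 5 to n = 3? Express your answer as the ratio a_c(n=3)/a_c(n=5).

625/81

a_c ∝ Z^3 · n^-4; with Z fixed, a_c ∝ n^-4.
a_c(n=3)/a_c(n=5) = (3/5)^-4 = 625/81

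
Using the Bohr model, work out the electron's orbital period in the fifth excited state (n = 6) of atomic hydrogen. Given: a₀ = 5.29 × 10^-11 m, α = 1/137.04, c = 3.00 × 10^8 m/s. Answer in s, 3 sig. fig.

r = n²a₀/Z = 6²·5.29 × 10^-11/1 = 1.90 × 10^-9 m
v = Zαc/n = 1·0.00730·3.00 × 10^8/6 = 3.65 × 10^5 m/s
T = 2πr/v = 3.28 × 10^-14 s

3.28 × 10^-14 s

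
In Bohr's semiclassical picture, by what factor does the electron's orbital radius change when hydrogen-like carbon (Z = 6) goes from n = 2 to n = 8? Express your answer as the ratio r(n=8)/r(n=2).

r ∝ Z^-1 · n^2; with Z fixed, r ∝ n^2.
r(n=8)/r(n=2) = (8/2)^2 = 16

16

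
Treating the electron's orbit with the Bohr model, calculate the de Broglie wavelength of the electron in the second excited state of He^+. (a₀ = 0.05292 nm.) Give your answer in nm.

The Bohr quantisation condition is nλ = 2πr_n.
r_n = n²a₀/Z = 0.2381 nm
λ = 2πr_n/n = 2π·0.2381/3 = 0.4988 nm

0.4988 nm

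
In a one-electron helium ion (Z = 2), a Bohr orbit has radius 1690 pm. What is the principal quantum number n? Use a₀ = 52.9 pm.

8

r_n = n²a₀/Z ⇒ n² = rZ/a₀ = 1690 × 2 / 52.9 ≈ 63.89
n = 8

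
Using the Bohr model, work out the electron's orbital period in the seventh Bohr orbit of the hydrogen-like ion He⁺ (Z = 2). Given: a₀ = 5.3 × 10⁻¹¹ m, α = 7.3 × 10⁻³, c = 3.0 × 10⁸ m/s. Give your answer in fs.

13 fs

r = n²a₀/Z = 7²·5.3 × 10⁻¹¹/2 = 1.3 × 10⁻⁹ m
v = Zαc/n = 2·0.0073·3.0 × 10⁸/7 = 6.3 × 10⁵ m/s
T = 2πr/v = 1.3 × 10⁻¹⁴ s = 13 fs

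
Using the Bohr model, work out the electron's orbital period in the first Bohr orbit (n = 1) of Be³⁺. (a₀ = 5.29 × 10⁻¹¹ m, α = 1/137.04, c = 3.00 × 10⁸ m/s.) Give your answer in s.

9.49 × 10⁻¹⁸ s

r = n²a₀/Z = 1²·5.29 × 10⁻¹¹/4 = 1.32 × 10⁻¹¹ m
v = Zαc/n = 4·0.00730·3.00 × 10⁸/1 = 8.76 × 10⁶ m/s
T = 2πr/v = 9.49 × 10⁻¹⁸ s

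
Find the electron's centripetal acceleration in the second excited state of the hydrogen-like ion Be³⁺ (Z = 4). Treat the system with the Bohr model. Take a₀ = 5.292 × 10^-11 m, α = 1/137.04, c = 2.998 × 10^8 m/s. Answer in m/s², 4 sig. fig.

7.146 × 10^22 m/s²

r = n²a₀/Z = 1.191 × 10^-10 m, v = Zαc/n = 2.917 × 10^6 m/s
a = v²/r = (2.917 × 10^6)² / 1.191 × 10^-10 = 7.146 × 10^22 m/s²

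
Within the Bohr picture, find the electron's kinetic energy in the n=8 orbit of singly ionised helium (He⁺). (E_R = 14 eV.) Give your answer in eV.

For a Coulomb orbit the virial theorem gives K = −E_n.
E_n = −E_R·Z²/n², so K = E_R·Z²/n² = 14 × 2²/8² = 0.88 eV

0.88 eV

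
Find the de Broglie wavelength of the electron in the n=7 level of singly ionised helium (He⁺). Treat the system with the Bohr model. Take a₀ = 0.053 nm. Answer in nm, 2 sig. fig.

The Bohr quantisation condition is nλ = 2πr_n.
r_n = n²a₀/Z = 1.3 nm
λ = 2πr_n/n = 2π·1.3/7 = 1.2 nm

1.2 nm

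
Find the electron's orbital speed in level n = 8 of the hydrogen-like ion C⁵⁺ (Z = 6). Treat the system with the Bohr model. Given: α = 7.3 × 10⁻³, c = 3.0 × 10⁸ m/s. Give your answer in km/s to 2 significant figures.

v_n = Zαc/n = 6 × 0.0073 × 3.0 × 10⁸ / 8
    = 1600 km/s

1600 km/s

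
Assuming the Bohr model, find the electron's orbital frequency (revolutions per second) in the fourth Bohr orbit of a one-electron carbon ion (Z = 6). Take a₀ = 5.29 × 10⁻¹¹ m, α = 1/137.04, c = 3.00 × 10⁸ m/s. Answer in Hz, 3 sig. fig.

r = n²a₀/Z = 1.41 × 10⁻¹⁰ m, v = Zαc/n = 3.28 × 10⁶ m/s
f = v/(2πr) = 3.70 × 10¹⁵ Hz

3.70 × 10¹⁵ Hz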